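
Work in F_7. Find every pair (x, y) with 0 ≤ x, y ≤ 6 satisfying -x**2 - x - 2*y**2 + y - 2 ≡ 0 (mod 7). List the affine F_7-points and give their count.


Affine F_7-points: {(1, 5), (1, 6), (2, 2), (3, 0), (3, 4), (4, 2), (5, 5), (5, 6)}; count = 8.

For each of the 49 pairs (x, y) ∈ F_7², evaluate f(x, y) mod 7. Record the zeros.
  x = 0: [0↦5, 1↦4, 2↦6, 3↦4, 4↦5, 5↦2, 6↦2]  zeros at y ∈ ∅
  x = 1: [0↦3, 1↦2, 2↦4, 3↦2, 4↦3, 5↦0, 6↦0]  zeros at y ∈ {5, 6}
  x = 2: [0↦6, 1↦5, 2↦0, 3↦5, 4↦6, 5↦3, 6↦3]  zeros at y ∈ {2}
  x = 3: [0↦0, 1↦6, 2↦1, 3↦6, 4↦0, 5↦4, 6↦4]  zeros at y ∈ {0, 4}
  x = 4: [0↦6, 1↦5, 2↦0, 3↦5, 4↦6, 5↦3, 6↦3]  zeros at y ∈ {2}
  x = 5: [0↦3, 1↦2, 2↦4, 3↦2, 4↦3, 5↦0, 6↦0]  zeros at y ∈ {5, 6}
  x = 6: [0↦5, 1↦4, 2↦6, 3↦4, 4↦5, 5↦2, 6↦2]  zeros at y ∈ ∅
Collecting zeros: affine points = {(1, 5), (1, 6), (2, 2), (3, 0), (3, 4), (4, 2), (5, 5), (5, 6)}.
Total count |C(F_7)_aff| = 8.


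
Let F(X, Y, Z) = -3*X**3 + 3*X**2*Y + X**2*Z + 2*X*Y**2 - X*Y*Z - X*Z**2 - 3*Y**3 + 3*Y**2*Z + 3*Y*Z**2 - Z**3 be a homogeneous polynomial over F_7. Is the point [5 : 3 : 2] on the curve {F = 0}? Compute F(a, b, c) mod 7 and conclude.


F(5,3,2) ≡ 4 (mod 7); P is NOT on the curve.

Evaluate F(5, 3, 2) term-by-term (mod 7).
  -3*X**3 ↦ -3·125·1·1 = -375
  3*X**2*Y ↦ 3·25·3·1 = 225
  X**2*Z ↦ 1·25·1·2 = 50
  2*X*Y**2 ↦ 2·5·9·1 = 90
  -X*Y*Z ↦ -1·5·3·2 = -30
  -X*Z**2 ↦ -1·5·1·4 = -20
  -3*Y**3 ↦ -3·1·27·1 = -81
  3*Y**2*Z ↦ 3·1·9·2 = 54
  3*Y*Z**2 ↦ 3·1·3·4 = 36
  -Z**3 ↦ -1·1·1·8 = -8
Sum: F(5, 3, 2) = (-375) + (225) + (50) + (90) + (-30) + (-20) + (-81) + (54) + (36) + (-8) = -59.
Reducing mod 7: -59 ≡ 4 (mod 7).
Since F(a, b, c) ≡ 4 ≠ 0 (mod 7), P does NOT lie on the curve.


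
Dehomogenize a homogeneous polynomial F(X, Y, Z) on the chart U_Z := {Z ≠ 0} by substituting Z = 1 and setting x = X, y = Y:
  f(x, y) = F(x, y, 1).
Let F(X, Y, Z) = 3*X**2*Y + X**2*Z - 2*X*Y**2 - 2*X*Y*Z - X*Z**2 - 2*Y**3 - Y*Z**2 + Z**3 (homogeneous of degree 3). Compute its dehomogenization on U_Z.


f(x, y) = 3*x**2*y + x**2 - 2*x*y**2 - 2*x*y - x - 2*y**3 - y + 1

On U_Z we set Z = 1. Each monomial c·X^i·Y^j·Z^k in F becomes c·x^i·y^j·1^k = c·x^i·y^j.
Substituting Z = 1: F(X, Y, 1) = 3*x**2*y + x**2 - 2*x*y**2 - 2*x*y - x - 2*y**3 - y + 1.
Note: deg(f) ≤ deg(F) = 3; strict inequality happens when F is divisible by Z (lost terms).


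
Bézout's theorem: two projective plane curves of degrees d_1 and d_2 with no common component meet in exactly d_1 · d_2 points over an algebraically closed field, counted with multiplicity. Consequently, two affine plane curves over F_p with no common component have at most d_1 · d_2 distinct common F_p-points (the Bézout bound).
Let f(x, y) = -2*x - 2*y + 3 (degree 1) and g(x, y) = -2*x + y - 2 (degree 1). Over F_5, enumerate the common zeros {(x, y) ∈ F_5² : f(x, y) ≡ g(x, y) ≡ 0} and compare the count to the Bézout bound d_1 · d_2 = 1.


Common zeros: {(4, 0)}; count = 1; Bézout bound = 1.

deg(f) = 1, deg(g) = 1, so Bézout bound = 1.
Scan x ∈ F_5. For each x, list the y ∈ F_5 with f(x, y) ≡ 0 and those with g(x, y) ≡ 0 (mod 5); the common zeros in that column are the intersection.
  x = 0: f ≡ 0 at y ∈ {4}; g ≡ 0 at y ∈ {2}; common: ∅.
  x = 1: f ≡ 0 at y ∈ {3}; g ≡ 0 at y ∈ {4}; common: ∅.
  x = 2: f ≡ 0 at y ∈ {2}; g ≡ 0 at y ∈ {1}; common: ∅.
  x = 3: f ≡ 0 at y ∈ {1}; g ≡ 0 at y ∈ {3}; common: ∅.
  x = 4: f ≡ 0 at y ∈ {0}; g ≡ 0 at y ∈ {0}; common: {0}.
Collecting: common zeros = {(4, 0)}, so the count is 1.
Comparison with the Bézout bound: 1 ≤ 1 = deg(f)·deg(g), as expected for curves with no common component (the bound is attained).


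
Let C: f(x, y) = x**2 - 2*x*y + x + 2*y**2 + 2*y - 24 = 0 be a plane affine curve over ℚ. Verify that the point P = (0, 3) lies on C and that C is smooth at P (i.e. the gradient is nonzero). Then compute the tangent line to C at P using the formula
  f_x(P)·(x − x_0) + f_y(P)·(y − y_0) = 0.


Tangent line at P: -5*x + 14*y - 42 = 0.

Step 1: f(0, 3) = 0, so P lies on C.
Step 2: partial derivatives
  f_x(x, y) = 2*x - 2*y + 1, f_y(x, y) = -2*x + 4*y + 2.
  f_x(P) = -5, f_y(P) = 14 (gradient nonzero, so P is smooth).
Step 3: tangent line at P: -5·(x − 0) + 14·(y − 3) = 0.
Expanding: -5*x + 14*y - 42 = 0.


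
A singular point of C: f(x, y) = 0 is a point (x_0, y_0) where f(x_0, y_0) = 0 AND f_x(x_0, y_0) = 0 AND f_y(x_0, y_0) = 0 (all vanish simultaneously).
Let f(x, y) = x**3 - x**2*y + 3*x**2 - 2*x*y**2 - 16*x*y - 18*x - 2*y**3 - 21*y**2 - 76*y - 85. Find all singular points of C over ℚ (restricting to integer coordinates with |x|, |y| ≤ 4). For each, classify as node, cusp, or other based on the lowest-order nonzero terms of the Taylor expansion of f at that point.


Singular points: {(-2, -3)}; classification: cusp.

Compute partial derivatives:
  f_x = 3*x**2 - 2*x*y + 6*x - 2*y**2 - 16*y - 18.
  f_y = -x**2 - 4*x*y - 16*x - 6*y**2 - 42*y - 76.
Scan x_0 ∈ {−4, ..., 4}. For each x_0, f_y(x_0, y) is a polynomial in y; find its integer roots y ∈ {−4, ..., 4}, then test f_x and f at those candidates.
  x = -4: f_y(-4, y) = -6*y**2 - 26*y - 28; vanishes at y ∈ {-2}. (-4, -2): f_x = 14 ≠ 0.
  x = -3: f_y(-3, y) = -6*y**2 - 30*y - 37; no integer root y with |y| ≤ 4.
  x = -2: f_y(-2, y) = -6*y**2 - 34*y - 48; vanishes at y ∈ {-3}. (-2, -3): f_x = 0, f = 0 — SINGULAR.
  x = -1: f_y(-1, y) = -6*y**2 - 38*y - 61; no integer root y with |y| ≤ 4.
  x = 0: f_y(0, y) = -6*y**2 - 42*y - 76; no integer root y with |y| ≤ 4.
  x = 1: f_y(1, y) = -6*y**2 - 46*y - 93; no integer root y with |y| ≤ 4.
  x = 2: f_y(2, y) = -6*y**2 - 50*y - 112; no integer root y with |y| ≤ 4.
  x = 3: f_y(3, y) = -6*y**2 - 54*y - 133; no integer root y with |y| ≤ 4.
  x = 4: f_y(4, y) = -6*y**2 - 58*y - 156; no integer root y with |y| ≤ 4.
Only singular point on the grid: (-2, -3).
Classify: substitute x = -2 + u, y = -3 + v and expand: f = u**3 - u**2*v - 2*u*v**2 - 2*v**3 + v**2.
No constant or linear terms (consistent with a singular point). Quadratic part: v**2. Cubic part: u**3 - u**2*v - 2*u*v**2 - 2*v**3.
The quadratic part v**2 is a perfect square, so there is a single (double) tangent line v = 0, i.e. y = -3. Restricting the cubic part to that line (v = 0) leaves u**3 ≠ 0, so f is not divisible by v and the branch is v² ≈ -u**3 to lowest order — this is a cusp.
Classification: cusp.


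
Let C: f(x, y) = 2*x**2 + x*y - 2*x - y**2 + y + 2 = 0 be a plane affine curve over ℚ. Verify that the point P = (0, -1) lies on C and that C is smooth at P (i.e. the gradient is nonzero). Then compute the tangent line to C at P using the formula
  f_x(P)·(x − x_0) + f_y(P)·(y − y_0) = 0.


Tangent line at P: -3*x + 3*y + 3 = 0.

Step 1: f(0, -1) = 0, so P lies on C.
Step 2: partial derivatives
  f_x(x, y) = 4*x + y - 2, f_y(x, y) = x - 2*y + 1.
  f_x(P) = -3, f_y(P) = 3 (gradient nonzero, so P is smooth).
Step 3: tangent line at P: -3·(x − 0) + 3·(y − -1) = 0.
Expanding: -3*x + 3*y + 3 = 0.


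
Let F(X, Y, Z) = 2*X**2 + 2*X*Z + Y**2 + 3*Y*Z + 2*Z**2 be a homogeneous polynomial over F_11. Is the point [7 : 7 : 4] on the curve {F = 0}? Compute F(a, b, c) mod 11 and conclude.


F(7,7,4) ≡ 0 (mod 11); P is on the curve.

Evaluate F(7, 7, 4) term-by-term (mod 11).
  2*X**2 ↦ 2·49·1·1 = 98
  2*X*Z ↦ 2·7·1·4 = 56
  Y**2 ↦ 1·1·49·1 = 49
  3*Y*Z ↦ 3·1·7·4 = 84
  2*Z**2 ↦ 2·1·1·16 = 32
Sum: F(7, 7, 4) = (98) + (56) + (49) + (84) + (32) = 319.
Reducing mod 11: 319 ≡ 0 (mod 11).
Since F(a, b, c) ≡ 0 (mod 11), P lies on the curve.


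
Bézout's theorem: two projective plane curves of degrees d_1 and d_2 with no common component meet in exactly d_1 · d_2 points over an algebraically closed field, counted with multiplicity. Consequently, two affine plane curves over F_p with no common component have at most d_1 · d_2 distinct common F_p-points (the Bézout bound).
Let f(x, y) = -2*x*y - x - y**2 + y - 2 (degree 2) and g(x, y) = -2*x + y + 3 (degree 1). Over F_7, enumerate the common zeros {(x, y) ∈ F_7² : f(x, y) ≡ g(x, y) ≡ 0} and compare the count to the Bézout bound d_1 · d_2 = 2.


Common zeros: {(0, 4), (5, 0)}; count = 2; Bézout bound = 2.

deg(f) = 2, deg(g) = 1, so Bézout bound = 2.
Scan x ∈ F_7. For each x, list the y ∈ F_7 with f(x, y) ≡ 0 and those with g(x, y) ≡ 0 (mod 7); the common zeros in that column are the intersection.
  x = 0: f ≡ 0 at y ∈ {4}; g ≡ 0 at y ∈ {4}; common: {4}.
  x = 1: f ≡ 0 at y ∈ ∅; g ≡ 0 at y ∈ {6}; common: ∅.
  x = 2: f ≡ 0 at y ∈ {2}; g ≡ 0 at y ∈ {1}; common: ∅.
  x = 3: f ≡ 0 at y ∈ ∅; g ≡ 0 at y ∈ {3}; common: ∅.
  x = 4: f ≡ 0 at y ∈ {1, 6}; g ≡ 0 at y ∈ {5}; common: ∅.
  x = 5: f ≡ 0 at y ∈ {0, 5}; g ≡ 0 at y ∈ {0}; common: {0}.
  x = 6: f ≡ 0 at y ∈ ∅; g ≡ 0 at y ∈ {2}; common: ∅.
Collecting: common zeros = {(0, 4), (5, 0)}, so the count is 2.
Comparison with the Bézout bound: 2 ≤ 2 = deg(f)·deg(g), as expected for curves with no common component (the bound is attained).


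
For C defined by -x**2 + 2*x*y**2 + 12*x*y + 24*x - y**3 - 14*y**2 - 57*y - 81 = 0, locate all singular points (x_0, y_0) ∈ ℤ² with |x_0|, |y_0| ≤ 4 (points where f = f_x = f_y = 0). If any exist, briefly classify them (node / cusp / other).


Singular points: {(3, -3)}; classification: node.

Compute partial derivatives:
  f_x = -2*x + 2*y**2 + 12*y + 24.
  f_y = 4*x*y + 12*x - 3*y**2 - 28*y - 57.
Scan x_0 ∈ {−4, ..., 4}. For each x_0, f_y(x_0, y) is a polynomial in y; find its integer roots y ∈ {−4, ..., 4}, then test f_x and f at those candidates.
  x = -4: f_y(-4, y) = -3*y**2 - 44*y - 105; vanishes at y ∈ {-3}. (-4, -3): f_x = 14 ≠ 0.
  x = -3: f_y(-3, y) = -3*y**2 - 40*y - 93; vanishes at y ∈ {-3}. (-3, -3): f_x = 12 ≠ 0.
  x = -2: f_y(-2, y) = -3*y**2 - 36*y - 81; vanishes at y ∈ {-3}. (-2, -3): f_x = 10 ≠ 0.
  x = -1: f_y(-1, y) = -3*y**2 - 32*y - 69; vanishes at y ∈ {-3}. (-1, -3): f_x = 8 ≠ 0.
  x = 0: f_y(0, y) = -3*y**2 - 28*y - 57; vanishes at y ∈ {-3}. (0, -3): f_x = 6 ≠ 0.
  x = 1: f_y(1, y) = -3*y**2 - 24*y - 45; vanishes at y ∈ {-3}. (1, -3): f_x = 4 ≠ 0.
  x = 2: f_y(2, y) = -3*y**2 - 20*y - 33; vanishes at y ∈ {-3}. (2, -3): f_x = 2 ≠ 0.
  x = 3: f_y(3, y) = -3*y**2 - 16*y - 21; vanishes at y ∈ {-3}. (3, -3): f_x = 0, f = 0 — SINGULAR.
  x = 4: f_y(4, y) = -3*y**2 - 12*y - 9; vanishes at y ∈ {-3, -1}. (4, -3): f_x = -2 ≠ 0; (4, -1): f_x = 6 ≠ 0.
Only singular point on the grid: (3, -3).
Classify: substitute x = 3 + u, y = -3 + v and expand: f = -u**2 + 2*u*v**2 - v**3 + v**2.
No constant or linear terms (consistent with a singular point). Quadratic part: -u**2 + v**2. Cubic part: 2*u*v**2 - v**3.
The quadratic part v**2 - u**2 = (v − u)(v + u) splits into two distinct linear factors, so there are two distinct tangent lines y − -3 = ±(x − 3) — this is a node (ordinary double point).
Classification: node.


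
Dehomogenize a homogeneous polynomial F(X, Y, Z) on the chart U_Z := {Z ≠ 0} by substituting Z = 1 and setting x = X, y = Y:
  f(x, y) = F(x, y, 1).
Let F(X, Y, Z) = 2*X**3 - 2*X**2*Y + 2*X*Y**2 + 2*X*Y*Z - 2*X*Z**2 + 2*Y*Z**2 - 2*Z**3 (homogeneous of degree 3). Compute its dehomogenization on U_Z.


f(x, y) = 2*x**3 - 2*x**2*y + 2*x*y**2 + 2*x*y - 2*x + 2*y - 2

On U_Z we set Z = 1. Each monomial c·X^i·Y^j·Z^k in F becomes c·x^i·y^j·1^k = c·x^i·y^j.
Substituting Z = 1: F(X, Y, 1) = 2*x**3 - 2*x**2*y + 2*x*y**2 + 2*x*y - 2*x + 2*y - 2.
Note: deg(f) ≤ deg(F) = 3; strict inequality happens when F is divisible by Z (lost terms).


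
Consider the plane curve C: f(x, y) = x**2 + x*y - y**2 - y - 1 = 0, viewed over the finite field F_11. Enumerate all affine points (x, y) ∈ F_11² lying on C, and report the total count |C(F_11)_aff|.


Affine F_11-points: {(1, 0), (3, 4), (3, 9), (4, 4), (4, 10), (6, 8), (8, 8), (8, 10), (10, 0), (10, 9)}; count = 10.

For each of the 121 pairs (x, y) ∈ F_11², evaluate f(x, y) mod 11. Record the zeros.
  x = 0: [0↦10, 1↦8, 2↦4, 3↦9, 4↦1, 5↦2, 6↦1, 7↦9, 8↦4, 9↦8, 10↦10]  zeros at y ∈ ∅
  x = 1: [0↦0, 1↦10, 2↦7, 3↦2, 4↦6, 5↦8, 6↦8, 7↦6, 8↦2, 9↦7, 10↦10]  zeros at y ∈ {0}
  x = 2: [0↦3, 1↦3, 2↦1, 3↦8, 4↦2, 5↦5, 6↦6, 7↦5, 8↦2, 9↦8, 10↦1]  zeros at y ∈ ∅
  x = 3: [0↦8, 1↦9, 2↦8, 3↦5, 4↦0, 5↦4, 6↦6, 7↦6, 8↦4, 9↦0, 10↦5]  zeros at y ∈ {4, 9}
  x = 4: [0↦4, 1↦6, 2↦6, 3↦4, 4↦0, 5↦5, 6↦8, 7↦9, 8↦8, 9↦5, 10↦0]  zeros at y ∈ {4, 10}
  x = 5: [0↦2, 1↦5, 2↦6, 3↦5, 4↦2, 5↦8, 6↦1, 7↦3, 8↦3, 9↦1, 10↦8]  zeros at y ∈ ∅
  x = 6: [0↦2, 1↦6, 2↦8, 3↦8, 4↦6, 5↦2, 6↦7, 7↦10, 8↦0, 9↦10, 10↦7]  zeros at y ∈ {8}
  x = 7: [0↦4, 1↦9, 2↦1, 3↦2, 4↦1, 5↦9, 6↦4, 7↦8, 8↦10, 9↦10, 10↦8]  zeros at y ∈ ∅
  x = 8: [0↦8, 1↦3, 2↦7, 3↦9, 4↦9, 5↦7, 6↦3, 7↦8, 8↦0, 9↦1, 10↦0]  zeros at y ∈ {8, 10}
  x = 9: [0↦3, 1↦10, 2↦4, 3↦7, 4↦8, 5↦7, 6↦4, 7↦10, 8↦3, 9↦5, 10↦5]  zeros at y ∈ ∅
  x = 10: [0↦0, 1↦8, 2↦3, 3↦7, 4↦9, 5↦9, 6↦7, 7↦3, 8↦8, 9↦0, 10↦1]  zeros at y ∈ {0, 9}
Collecting zeros: affine points = {(1, 0), (3, 4), (3, 9), (4, 4), (4, 10), (6, 8), (8, 8), (8, 10), (10, 0), (10, 9)}.
Total count |C(F_11)_aff| = 10.


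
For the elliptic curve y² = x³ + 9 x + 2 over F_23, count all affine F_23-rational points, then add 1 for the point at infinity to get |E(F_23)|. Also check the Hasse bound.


Affine points = {(0, 5), (0, 18), (1, 9), (1, 14), (11, 11), (11, 12), (13, 4), (13, 19), (15, 4), (15, 19), (17, 10), (17, 13), (18, 4), (18, 19)}; affine count = 14; |E(F_23)| = 15.

Discriminant check: Δ ∝ 4a³ + 27b² = 4·9³ + 27·2² = 4·729 + 27·4 ≡ 11 (mod 23). Nonzero ⇒ E is nonsingular.
For each x ∈ F_23, compute rhs = x³ + 9·x + 2 mod 23, then count y ∈ F_23 with y² ≡ rhs.
  x = 0: rhs = 2, matching y values: 5, 18 (2 points).
  x = 1: rhs = 12, matching y values: 9, 14 (2 points).
  x = 2: rhs = 5, matching y values: none (0 points).
  x = 3: rhs = 10, matching y values: none (0 points).
  x = 4: rhs = 10, matching y values: none (0 points).
  x = 5: rhs = 11, matching y values: none (0 points).
  x = 6: rhs = 19, matching y values: none (0 points).
  x = 7: rhs = 17, matching y values: none (0 points).
  x = 8: rhs = 11, matching y values: none (0 points).
  x = 9: rhs = 7, matching y values: none (0 points).
  x = 10: rhs = 11, matching y values: none (0 points).
  x = 11: rhs = 6, matching y values: 11, 12 (2 points).
  x = 12: rhs = 21, matching y values: none (0 points).
  x = 13: rhs = 16, matching y values: 4, 19 (2 points).
  x = 14: rhs = 20, matching y values: none (0 points).
  x = 15: rhs = 16, matching y values: 4, 19 (2 points).
  x = 16: rhs = 10, matching y values: none (0 points).
  x = 17: rhs = 8, matching y values: 10, 13 (2 points).
  x = 18: rhs = 16, matching y values: 4, 19 (2 points).
  x = 19: rhs = 17, matching y values: none (0 points).
  x = 20: rhs = 17, matching y values: none (0 points).
  x = 21: rhs = 22, matching y values: none (0 points).
  x = 22: rhs = 15, matching y values: none (0 points).
Total affine count: 14.
Full point count |E(F_23)| = 14 + 1 = 15.
Hasse bound: |15 − (23+1)| = |-9| = 9 ≤ 2√23 ≈ 9.5917 ✓.


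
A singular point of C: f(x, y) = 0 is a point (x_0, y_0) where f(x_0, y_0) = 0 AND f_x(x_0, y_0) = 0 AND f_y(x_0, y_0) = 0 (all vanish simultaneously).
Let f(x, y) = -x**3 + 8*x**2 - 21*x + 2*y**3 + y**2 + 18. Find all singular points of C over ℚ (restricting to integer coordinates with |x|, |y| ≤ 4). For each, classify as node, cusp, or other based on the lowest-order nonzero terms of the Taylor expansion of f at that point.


Singular points: {(3, 0)}; classification: node.

Compute partial derivatives:
  f_x = -3*x**2 + 16*x - 21.
  f_y = 6*y**2 + 2*y.
Scan x_0 ∈ {−4, ..., 4}. For each x_0, f_y(x_0, y) is a polynomial in y; find its integer roots y ∈ {−4, ..., 4}, then test f_x and f at those candidates.
  x = -4: f_y(-4, y) = 6*y**2 + 2*y; vanishes at y ∈ {0}. (-4, 0): f_x = -133 ≠ 0.
  x = -3: f_y(-3, y) = 6*y**2 + 2*y; vanishes at y ∈ {0}. (-3, 0): f_x = -96 ≠ 0.
  x = -2: f_y(-2, y) = 6*y**2 + 2*y; vanishes at y ∈ {0}. (-2, 0): f_x = -65 ≠ 0.
  x = -1: f_y(-1, y) = 6*y**2 + 2*y; vanishes at y ∈ {0}. (-1, 0): f_x = -40 ≠ 0.
  x = 0: f_y(0, y) = 6*y**2 + 2*y; vanishes at y ∈ {0}. (0, 0): f_x = -21 ≠ 0.
  x = 1: f_y(1, y) = 6*y**2 + 2*y; vanishes at y ∈ {0}. (1, 0): f_x = -8 ≠ 0.
  x = 2: f_y(2, y) = 6*y**2 + 2*y; vanishes at y ∈ {0}. (2, 0): f_x = -1 ≠ 0.
  x = 3: f_y(3, y) = 6*y**2 + 2*y; vanishes at y ∈ {0}. (3, 0): f_x = 0, f = 0 — SINGULAR.
  x = 4: f_y(4, y) = 6*y**2 + 2*y; vanishes at y ∈ {0}. (4, 0): f_x = -5 ≠ 0.
Only singular point on the grid: (3, 0).
Classify: substitute x = 3 + u, y = 0 + v and expand: f = -u**3 - u**2 + 2*v**3 + v**2.
No constant or linear terms (consistent with a singular point). Quadratic part: -u**2 + v**2. Cubic part: -u**3 + 2*v**3.
The quadratic part v**2 - u**2 = (v − u)(v + u) splits into two distinct linear factors, so there are two distinct tangent lines y − 0 = ±(x − 3) — this is a node (ordinary double point).
Classification: node.


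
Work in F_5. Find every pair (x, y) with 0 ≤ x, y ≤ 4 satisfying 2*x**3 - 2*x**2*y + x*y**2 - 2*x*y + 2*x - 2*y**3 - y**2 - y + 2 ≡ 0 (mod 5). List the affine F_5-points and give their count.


Affine F_5-points: {(0, 2), (1, 2)}; count = 2.

For each of the 25 pairs (x, y) ∈ F_5², evaluate f(x, y) mod 5. Record the zeros.
  x = 0: [0↦2, 1↦3, 2↦0, 3↦1, 4↦4]  zeros at y ∈ {2}
  x = 1: [0↦1, 1↦4, 2↦0, 3↦2, 4↦3]  zeros at y ∈ {2}
  x = 2: [0↦2, 1↦3, 2↦4, 3↦3, 4↦3]  zeros at y ∈ ∅
  x = 3: [0↦2, 1↦2, 2↦4, 3↦1, 4↦1]  zeros at y ∈ ∅
  x = 4: [0↦3, 1↦3, 2↦2, 3↦3, 4↦4]  zeros at y ∈ ∅
Collecting zeros: affine points = {(0, 2), (1, 2)}.
Total count |C(F_5)_aff| = 2.


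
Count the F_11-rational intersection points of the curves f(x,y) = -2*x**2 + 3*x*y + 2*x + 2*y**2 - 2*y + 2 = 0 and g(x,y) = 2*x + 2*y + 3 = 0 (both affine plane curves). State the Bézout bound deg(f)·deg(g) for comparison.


Common zeros: {(4, 0), (7, 8)}; count = 2; Bézout bound = 2.

deg(f) = 2, deg(g) = 1, so Bézout bound = 2.
Scan x ∈ F_11. For each x, list the y ∈ F_11 with f(x, y) ≡ 0 and those with g(x, y) ≡ 0 (mod 11); the common zeros in that column are the intersection.
  x = 0: f ≡ 0 at y ∈ ∅; g ≡ 0 at y ∈ {4}; common: ∅.
  x = 1: f ≡ 0 at y ∈ ∅; g ≡ 0 at y ∈ {3}; common: ∅.
  x = 2: f ≡ 0 at y ∈ ∅; g ≡ 0 at y ∈ {2}; common: ∅.
  x = 3: f ≡ 0 at y ∈ ∅; g ≡ 0 at y ∈ {1}; common: ∅.
  x = 4: f ≡ 0 at y ∈ {0, 6}; g ≡ 0 at y ∈ {0}; common: {0}.
  x = 5: f ≡ 0 at y ∈ {5}; g ≡ 0 at y ∈ {10}; common: ∅.
  x = 6: f ≡ 0 at y ∈ {6, 8}; g ≡ 0 at y ∈ {9}; common: ∅.
  x = 7: f ≡ 0 at y ∈ {8, 10}; g ≡ 0 at y ∈ {8}; common: {8}.
  x = 8: f ≡ 0 at y ∈ {0}; g ≡ 0 at y ∈ {7}; common: ∅.
  x = 9: f ≡ 0 at y ∈ {5, 10}; g ≡ 0 at y ∈ {6}; common: ∅.
  x = 10: f ≡ 0 at y ∈ ∅; g ≡ 0 at y ∈ {5}; common: ∅.
Collecting: common zeros = {(4, 0), (7, 8)}, so the count is 2.
Comparison with the Bézout bound: 2 ≤ 2 = deg(f)·deg(g), as expected for curves with no common component (the bound is attained).


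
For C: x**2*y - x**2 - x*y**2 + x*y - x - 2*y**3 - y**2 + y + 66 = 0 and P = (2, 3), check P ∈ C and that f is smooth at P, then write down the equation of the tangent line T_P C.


Tangent line at P: x - 65*y + 193 = 0.

Step 1: f(2, 3) = 0, so P lies on C.
Step 2: partial derivatives
  f_x(x, y) = 2*x*y - 2*x - y**2 + y - 1, f_y(x, y) = x**2 - 2*x*y + x - 6*y**2 - 2*y + 1.
  f_x(P) = 1, f_y(P) = -65 (gradient nonzero, so P is smooth).
Step 3: tangent line at P: 1·(x − 2) + -65·(y − 3) = 0.
Expanding: x - 65*y + 193 = 0.


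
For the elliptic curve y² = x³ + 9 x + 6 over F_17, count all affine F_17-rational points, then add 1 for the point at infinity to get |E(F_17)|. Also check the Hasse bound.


Affine points = {(1, 4), (1, 13), (2, 7), (2, 10), (3, 3), (3, 14), (4, 2), (4, 15), (6, 2), (6, 15), (7, 2), (7, 15), (9, 0), (10, 5), (10, 12), (11, 5), (11, 12), (13, 5), (13, 12), (16, 8), (16, 9)}; affine count = 21; |E(F_17)| = 22.

Discriminant check: Δ ∝ 4a³ + 27b² = 4·9³ + 27·6² = 4·729 + 27·36 ≡ 12 (mod 17). Nonzero ⇒ E is nonsingular.
For each x ∈ F_17, compute rhs = x³ + 9·x + 6 mod 17, then count y ∈ F_17 with y² ≡ rhs.
  x = 0: rhs = 6, matching y values: none (0 points).
  x = 1: rhs = 16, matching y values: 4, 13 (2 points).
  x = 2: rhs = 15, matching y values: 7, 10 (2 points).
  x = 3: rhs = 9, matching y values: 3, 14 (2 points).
  x = 4: rhs = 4, matching y values: 2, 15 (2 points).
  x = 5: rhs = 6, matching y values: none (0 points).
  x = 6: rhs = 4, matching y values: 2, 15 (2 points).
  x = 7: rhs = 4, matching y values: 2, 15 (2 points).
  x = 8: rhs = 12, matching y values: none (0 points).
  x = 9: rhs = 0, matching y values: 0 (1 points).
  x = 10: rhs = 8, matching y values: 5, 12 (2 points).
  x = 11: rhs = 8, matching y values: 5, 12 (2 points).
  x = 12: rhs = 6, matching y values: none (0 points).
  x = 13: rhs = 8, matching y values: 5, 12 (2 points).
  x = 14: rhs = 3, matching y values: none (0 points).
  x = 15: rhs = 14, matching y values: none (0 points).
  x = 16: rhs = 13, matching y values: 8, 9 (2 points).
Total affine count: 21.
Full point count |E(F_17)| = 21 + 1 = 22.
Hasse bound: |22 − (17+1)| = |4| = 4 ≤ 2√17 ≈ 8.2462 ✓.


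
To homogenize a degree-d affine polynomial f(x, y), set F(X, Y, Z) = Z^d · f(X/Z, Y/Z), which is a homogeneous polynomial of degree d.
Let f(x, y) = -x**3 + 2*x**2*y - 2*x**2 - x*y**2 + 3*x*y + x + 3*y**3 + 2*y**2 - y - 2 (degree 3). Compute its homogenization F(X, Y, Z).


F(X, Y, Z) = -X**3 + 2*X**2*Y - 2*X**2*Z - X*Y**2 + 3*X*Y*Z + X*Z**2 + 3*Y**3 + 2*Y**2*Z - Y*Z**2 - 2*Z**3

deg(f) = 3.
Substitute x = X/Z, y = Y/Z into f, then multiply by Z^3.
  monomial -1·x^3·y^0 ↦ -1·X^3·Y^0·Z^0.
  monomial 2·x^2·y^1 ↦ 2·X^2·Y^1·Z^0.
  monomial -2·x^2·y^0 ↦ -2·X^2·Y^0·Z^1.
  monomial -1·x^1·y^2 ↦ -1·X^1·Y^2·Z^0.
  monomial 3·x^1·y^1 ↦ 3·X^1·Y^1·Z^1.
  monomial 1·x^1·y^0 ↦ 1·X^1·Y^0·Z^2.
  monomial 3·x^0·y^3 ↦ 3·X^0·Y^3·Z^0.
  monomial 2·x^0·y^2 ↦ 2·X^0·Y^2·Z^1.
  monomial -1·x^0·y^1 ↦ -1·X^0·Y^1·Z^2.
  monomial -2·x^0·y^0 ↦ -2·X^0·Y^0·Z^3.
Collecting: F(X, Y, Z) = -X**3 + 2*X**2*Y - 2*X**2*Z - X*Y**2 + 3*X*Y*Z + X*Z**2 + 3*Y**3 + 2*Y**2*Z - Y*Z**2 - 2*Z**3.


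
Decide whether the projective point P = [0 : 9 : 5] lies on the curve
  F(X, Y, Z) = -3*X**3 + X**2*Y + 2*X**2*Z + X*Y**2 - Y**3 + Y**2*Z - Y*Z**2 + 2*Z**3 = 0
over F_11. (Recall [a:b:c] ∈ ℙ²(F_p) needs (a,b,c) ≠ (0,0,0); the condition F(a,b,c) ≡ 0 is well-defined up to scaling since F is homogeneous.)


F(0,9,5) ≡ 9 (mod 11); P is NOT on the curve.

Evaluate F(0, 9, 5) term-by-term (mod 11).
  -3*X**3 ↦ -3·0·1·1 = 0
  X**2*Y ↦ 1·0·9·1 = 0
  2*X**2*Z ↦ 2·0·1·5 = 0
  X*Y**2 ↦ 1·0·81·1 = 0
  -Y**3 ↦ -1·1·729·1 = -729
  Y**2*Z ↦ 1·1·81·5 = 405
  -Y*Z**2 ↦ -1·1·9·25 = -225
  2*Z**3 ↦ 2·1·1·125 = 250
Sum: F(0, 9, 5) = (0) + (0) + (0) + (0) + (-729) + (405) + (-225) + (250) = -299.
Reducing mod 11: -299 ≡ 9 (mod 11).
Since F(a, b, c) ≡ 9 ≠ 0 (mod 11), P does NOT lie on the curve.


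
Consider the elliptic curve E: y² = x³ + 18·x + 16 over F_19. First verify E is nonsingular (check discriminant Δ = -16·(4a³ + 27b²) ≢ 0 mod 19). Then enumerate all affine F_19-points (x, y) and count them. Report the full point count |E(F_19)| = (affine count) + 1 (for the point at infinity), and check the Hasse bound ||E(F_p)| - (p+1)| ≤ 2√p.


Affine points = {(0, 4), (0, 15), (1, 4), (1, 15), (4, 0), (6, 6), (6, 13), (8, 8), (8, 11), (11, 5), (11, 14), (16, 7), (16, 12), (18, 4), (18, 15)}; affine count = 15; |E(F_19)| = 16.

Discriminant check: Δ ∝ 4a³ + 27b² = 4·18³ + 27·16² = 4·5832 + 27·256 ≡ 11 (mod 19). Nonzero ⇒ E is nonsingular.
For each x ∈ F_19, compute rhs = x³ + 18·x + 16 mod 19, then count y ∈ F_19 with y² ≡ rhs.
  x = 0: rhs = 16, matching y values: 4, 15 (2 points).
  x = 1: rhs = 16, matching y values: 4, 15 (2 points).
  x = 2: rhs = 3, matching y values: none (0 points).
  x = 3: rhs = 2, matching y values: none (0 points).
  x = 4: rhs = 0, matching y values: 0 (1 points).
  x = 5: rhs = 3, matching y values: none (0 points).
  x = 6: rhs = 17, matching y values: 6, 13 (2 points).
  x = 7: rhs = 10, matching y values: none (0 points).
  x = 8: rhs = 7, matching y values: 8, 11 (2 points).
  x = 9: rhs = 14, matching y values: none (0 points).
  x = 10: rhs = 18, matching y values: none (0 points).
  x = 11: rhs = 6, matching y values: 5, 14 (2 points).
  x = 12: rhs = 3, matching y values: none (0 points).
  x = 13: rhs = 15, matching y values: none (0 points).
  x = 14: rhs = 10, matching y values: none (0 points).
  x = 15: rhs = 13, matching y values: none (0 points).
  x = 16: rhs = 11, matching y values: 7, 12 (2 points).
  x = 17: rhs = 10, matching y values: none (0 points).
  x = 18: rhs = 16, matching y values: 4, 15 (2 points).
Total affine count: 15.
Full point count |E(F_19)| = 15 + 1 = 16.
Hasse bound: |16 − (19+1)| = |-4| = 4 ≤ 2√19 ≈ 8.7178 ✓.


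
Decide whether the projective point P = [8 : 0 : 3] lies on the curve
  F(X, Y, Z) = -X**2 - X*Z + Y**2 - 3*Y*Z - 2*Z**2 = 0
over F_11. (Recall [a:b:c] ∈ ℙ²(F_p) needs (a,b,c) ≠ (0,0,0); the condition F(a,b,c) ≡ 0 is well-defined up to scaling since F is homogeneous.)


F(8,0,3) ≡ 4 (mod 11); P is NOT on the curve.

Evaluate F(8, 0, 3) term-by-term (mod 11).
  -X**2 ↦ -1·64·1·1 = -64
  -X*Z ↦ -1·8·1·3 = -24
  Y**2 ↦ 1·1·0·1 = 0
  -3*Y*Z ↦ -3·1·0·3 = 0
  -2*Z**2 ↦ -2·1·1·9 = -18
Sum: F(8, 0, 3) = (-64) + (-24) + (0) + (0) + (-18) = -106.
Reducing mod 11: -106 ≡ 4 (mod 11).
Since F(a, b, c) ≡ 4 ≠ 0 (mod 11), P does NOT lie on the curve.


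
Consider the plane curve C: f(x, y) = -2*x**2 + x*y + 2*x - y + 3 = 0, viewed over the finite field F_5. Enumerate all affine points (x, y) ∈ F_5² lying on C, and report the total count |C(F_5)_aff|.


Affine F_5-points: {(0, 3), (2, 1), (3, 2), (4, 2)}; count = 4.

For each of the 25 pairs (x, y) ∈ F_5², evaluate f(x, y) mod 5. Record the zeros.
  x = 0: [0↦3, 1↦2, 2↦1, 3↦0, 4↦4]  zeros at y ∈ {3}
  x = 1: [0↦3, 1↦3, 2↦3, 3↦3, 4↦3]  zeros at y ∈ ∅
  x = 2: [0↦4, 1↦0, 2↦1, 3↦2, 4↦3]  zeros at y ∈ {1}
  x = 3: [0↦1, 1↦3, 2↦0, 3↦2, 4↦4]  zeros at y ∈ {2}
  x = 4: [0↦4, 1↦2, 2↦0, 3↦3, 4↦1]  zeros at y ∈ {2}
Collecting zeros: affine points = {(0, 3), (2, 1), (3, 2), (4, 2)}.
Total count |C(F_5)_aff| = 4.


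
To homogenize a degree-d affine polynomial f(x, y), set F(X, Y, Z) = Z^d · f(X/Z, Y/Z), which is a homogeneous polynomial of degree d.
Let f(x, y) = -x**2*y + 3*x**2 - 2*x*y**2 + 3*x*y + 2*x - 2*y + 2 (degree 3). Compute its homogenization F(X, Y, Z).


F(X, Y, Z) = -X**2*Y + 3*X**2*Z - 2*X*Y**2 + 3*X*Y*Z + 2*X*Z**2 - 2*Y*Z**2 + 2*Z**3

deg(f) = 3.
Substitute x = X/Z, y = Y/Z into f, then multiply by Z^3.
  monomial -1·x^2·y^1 ↦ -1·X^2·Y^1·Z^0.
  monomial 3·x^2·y^0 ↦ 3·X^2·Y^0·Z^1.
  monomial -2·x^1·y^2 ↦ -2·X^1·Y^2·Z^0.
  monomial 3·x^1·y^1 ↦ 3·X^1·Y^1·Z^1.
  monomial 2·x^1·y^0 ↦ 2·X^1·Y^0·Z^2.
  monomial -2·x^0·y^1 ↦ -2·X^0·Y^1·Z^2.
  monomial 2·x^0·y^0 ↦ 2·X^0·Y^0·Z^3.
Collecting: F(X, Y, Z) = -X**2*Y + 3*X**2*Z - 2*X*Y**2 + 3*X*Y*Z + 2*X*Z**2 - 2*Y*Z**2 + 2*Z**3.


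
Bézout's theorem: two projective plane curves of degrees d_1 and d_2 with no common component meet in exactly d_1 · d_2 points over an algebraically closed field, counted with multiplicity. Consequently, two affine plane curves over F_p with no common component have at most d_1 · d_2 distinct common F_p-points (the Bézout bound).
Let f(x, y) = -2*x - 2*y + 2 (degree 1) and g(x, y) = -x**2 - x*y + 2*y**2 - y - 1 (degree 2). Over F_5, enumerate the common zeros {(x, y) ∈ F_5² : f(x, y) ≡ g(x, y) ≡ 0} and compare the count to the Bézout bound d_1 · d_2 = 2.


Common zeros: {(0, 1), (2, 4)}; count = 2; Bézout bound = 2.

deg(f) = 1, deg(g) = 2, so Bézout bound = 2.
Scan x ∈ F_5. For each x, list the y ∈ F_5 with f(x, y) ≡ 0 and those with g(x, y) ≡ 0 (mod 5); the common zeros in that column are the intersection.
  x = 0: f ≡ 0 at y ∈ {1}; g ≡ 0 at y ∈ {1, 2}; common: {1}.
  x = 1: f ≡ 0 at y ∈ {0}; g ≡ 0 at y ∈ {3}; common: ∅.
  x = 2: f ≡ 0 at y ∈ {4}; g ≡ 0 at y ∈ {0, 4}; common: {4}.
  x = 3: f ≡ 0 at y ∈ {3}; g ≡ 0 at y ∈ {0, 2}; common: ∅.
  x = 4: f ≡ 0 at y ∈ {2}; g ≡ 0 at y ∈ {1, 4}; common: ∅.
Collecting: common zeros = {(0, 1), (2, 4)}, so the count is 2.
Comparison with the Bézout bound: 2 ≤ 2 = deg(f)·deg(g), as expected for curves with no common component (the bound is attained).


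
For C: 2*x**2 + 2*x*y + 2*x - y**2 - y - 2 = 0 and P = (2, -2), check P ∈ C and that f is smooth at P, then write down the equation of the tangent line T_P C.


Tangent line at P: 6*x + 7*y + 2 = 0.

Step 1: f(2, -2) = 0, so P lies on C.
Step 2: partial derivatives
  f_x(x, y) = 4*x + 2*y + 2, f_y(x, y) = 2*x - 2*y - 1.
  f_x(P) = 6, f_y(P) = 7 (gradient nonzero, so P is smooth).
Step 3: tangent line at P: 6·(x − 2) + 7·(y − -2) = 0.
Expanding: 6*x + 7*y + 2 = 0.


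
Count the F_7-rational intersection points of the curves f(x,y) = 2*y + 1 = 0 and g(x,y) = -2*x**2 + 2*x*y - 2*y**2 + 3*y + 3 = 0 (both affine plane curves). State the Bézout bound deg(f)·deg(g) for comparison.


Common zeros: {(4, 3), (6, 3)}; count = 2; Bézout bound = 2.

deg(f) = 1, deg(g) = 2, so Bézout bound = 2.
Scan x ∈ F_7. For each x, list the y ∈ F_7 with f(x, y) ≡ 0 and those with g(x, y) ≡ 0 (mod 7); the common zeros in that column are the intersection.
  x = 0: f ≡ 0 at y ∈ {3}; g ≡ 0 at y ∈ ∅; common: ∅.
  x = 1: f ≡ 0 at y ∈ {3}; g ≡ 0 at y ∈ ∅; common: ∅.
  x = 2: f ≡ 0 at y ∈ {3}; g ≡ 0 at y ∈ {1, 6}; common: ∅.
  x = 3: f ≡ 0 at y ∈ {3}; g ≡ 0 at y ∈ ∅; common: ∅.
  x = 4: f ≡ 0 at y ∈ {3}; g ≡ 0 at y ∈ {3, 6}; common: {3}.
  x = 5: f ≡ 0 at y ∈ {3}; g ≡ 0 at y ∈ ∅; common: ∅.
  x = 6: f ≡ 0 at y ∈ {3}; g ≡ 0 at y ∈ {1, 3}; common: {3}.
Collecting: common zeros = {(4, 3), (6, 3)}, so the count is 2.
Comparison with the Bézout bound: 2 ≤ 2 = deg(f)·deg(g), as expected for curves with no common component (the bound is attained).


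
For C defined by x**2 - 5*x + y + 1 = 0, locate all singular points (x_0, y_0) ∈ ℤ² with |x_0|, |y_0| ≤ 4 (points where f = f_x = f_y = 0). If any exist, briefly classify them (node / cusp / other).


No singular points in the scanned grid; C is smooth there.

Compute partial derivatives:
  f_x = 2*x - 5.
  f_y = 1.
f_y = 1 is a nonzero constant, so f_y never vanishes: no point (x, y) can satisfy f = f_x = f_y = 0. In particular no (x, y) ∈ {−4, ..., 4}² is singular; the curve is smooth.


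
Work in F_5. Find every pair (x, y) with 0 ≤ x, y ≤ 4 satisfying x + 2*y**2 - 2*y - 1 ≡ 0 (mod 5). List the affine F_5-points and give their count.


Affine F_5-points: {(1, 0), (1, 1), (2, 2), (2, 4), (4, 3)}; count = 5.

For each of the 25 pairs (x, y) ∈ F_5², evaluate f(x, y) mod 5. Record the zeros.
  x = 0: [0↦4, 1↦4, 2↦3, 3↦1, 4↦3]  zeros at y ∈ ∅
  x = 1: [0↦0, 1↦0, 2↦4, 3↦2, 4↦4]  zeros at y ∈ {0, 1}
  x = 2: [0↦1, 1↦1, 2↦0, 3↦3, 4↦0]  zeros at y ∈ {2, 4}
  x = 3: [0↦2, 1↦2, 2↦1, 3↦4, 4↦1]  zeros at y ∈ ∅
  x = 4: [0↦3, 1↦3, 2↦2, 3↦0, 4↦2]  zeros at y ∈ {3}
Collecting zeros: affine points = {(1, 0), (1, 1), (2, 2), (2, 4), (4, 3)}.
Total count |C(F_5)_aff| = 5.


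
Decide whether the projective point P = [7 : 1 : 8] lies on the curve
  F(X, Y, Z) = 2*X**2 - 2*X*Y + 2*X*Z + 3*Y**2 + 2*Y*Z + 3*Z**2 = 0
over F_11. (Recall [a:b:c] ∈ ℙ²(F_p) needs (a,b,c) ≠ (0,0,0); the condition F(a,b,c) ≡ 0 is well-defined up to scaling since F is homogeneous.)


F(7,1,8) ≡ 0 (mod 11); P is on the curve.

Evaluate F(7, 1, 8) term-by-term (mod 11).
  2*X**2 ↦ 2·49·1·1 = 98
  -2*X*Y ↦ -2·7·1·1 = -14
  2*X*Z ↦ 2·7·1·8 = 112
  3*Y**2 ↦ 3·1·1·1 = 3
  2*Y*Z ↦ 2·1·1·8 = 16
  3*Z**2 ↦ 3·1·1·64 = 192
Sum: F(7, 1, 8) = (98) + (-14) + (112) + (3) + (16) + (192) = 407.
Reducing mod 11: 407 ≡ 0 (mod 11).
Since F(a, b, c) ≡ 0 (mod 11), P lies on the curve.


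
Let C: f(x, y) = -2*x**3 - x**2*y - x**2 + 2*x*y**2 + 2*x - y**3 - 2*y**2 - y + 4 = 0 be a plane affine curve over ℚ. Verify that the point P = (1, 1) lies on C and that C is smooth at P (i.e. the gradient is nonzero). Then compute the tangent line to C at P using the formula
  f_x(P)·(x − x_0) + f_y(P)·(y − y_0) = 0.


Tangent line at P: -6*x - 5*y + 11 = 0.

Step 1: f(1, 1) = 0, so P lies on C.
Step 2: partial derivatives
  f_x(x, y) = -6*x**2 - 2*x*y - 2*x + 2*y**2 + 2, f_y(x, y) = -x**2 + 4*x*y - 3*y**2 - 4*y - 1.
  f_x(P) = -6, f_y(P) = -5 (gradient nonzero, so P is smooth).
Step 3: tangent line at P: -6·(x − 1) + -5·(y − 1) = 0.
Expanding: -6*x - 5*y + 11 = 0.


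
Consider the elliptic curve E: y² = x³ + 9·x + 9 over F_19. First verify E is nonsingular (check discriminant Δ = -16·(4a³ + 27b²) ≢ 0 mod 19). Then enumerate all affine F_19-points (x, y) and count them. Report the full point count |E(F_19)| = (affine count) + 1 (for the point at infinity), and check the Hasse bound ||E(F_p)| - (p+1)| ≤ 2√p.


Affine points = {(0, 3), (0, 16), (1, 0), (2, 4), (2, 15), (3, 5), (3, 14), (7, 4), (7, 15), (8, 2), (8, 17), (10, 4), (10, 15), (13, 9), (13, 10), (15, 2), (15, 17)}; affine count = 17; |E(F_19)| = 18.

Discriminant check: Δ ∝ 4a³ + 27b² = 4·9³ + 27·9² = 4·729 + 27·81 ≡ 11 (mod 19). Nonzero ⇒ E is nonsingular.
For each x ∈ F_19, compute rhs = x³ + 9·x + 9 mod 19, then count y ∈ F_19 with y² ≡ rhs.
  x = 0: rhs = 9, matching y values: 3, 16 (2 points).
  x = 1: rhs = 0, matching y values: 0 (1 points).
  x = 2: rhs = 16, matching y values: 4, 15 (2 points).
  x = 3: rhs = 6, matching y values: 5, 14 (2 points).
  x = 4: rhs = 14, matching y values: none (0 points).
  x = 5: rhs = 8, matching y values: none (0 points).
  x = 6: rhs = 13, matching y values: none (0 points).
  x = 7: rhs = 16, matching y values: 4, 15 (2 points).
  x = 8: rhs = 4, matching y values: 2, 17 (2 points).
  x = 9: rhs = 2, matching y values: none (0 points).
  x = 10: rhs = 16, matching y values: 4, 15 (2 points).
  x = 11: rhs = 14, matching y values: none (0 points).
  x = 12: rhs = 2, matching y values: none (0 points).
  x = 13: rhs = 5, matching y values: 9, 10 (2 points).
  x = 14: rhs = 10, matching y values: none (0 points).
  x = 15: rhs = 4, matching y values: 2, 17 (2 points).
  x = 16: rhs = 12, matching y values: none (0 points).
  x = 17: rhs = 2, matching y values: none (0 points).
  x = 18: rhs = 18, matching y values: none (0 points).
Total affine count: 17.
Full point count |E(F_19)| = 17 + 1 = 18.
Hasse bound: |18 − (19+1)| = |-2| = 2 ≤ 2√19 ≈ 8.7178 ✓.


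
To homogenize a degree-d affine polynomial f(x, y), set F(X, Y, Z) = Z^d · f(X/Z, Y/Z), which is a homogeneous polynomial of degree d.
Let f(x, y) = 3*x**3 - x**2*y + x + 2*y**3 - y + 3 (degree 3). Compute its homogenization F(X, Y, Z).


F(X, Y, Z) = 3*X**3 - X**2*Y + X*Z**2 + 2*Y**3 - Y*Z**2 + 3*Z**3

deg(f) = 3.
Substitute x = X/Z, y = Y/Z into f, then multiply by Z^3.
  monomial 3·x^3·y^0 ↦ 3·X^3·Y^0·Z^0.
  monomial -1·x^2·y^1 ↦ -1·X^2·Y^1·Z^0.
  monomial 1·x^1·y^0 ↦ 1·X^1·Y^0·Z^2.
  monomial 2·x^0·y^3 ↦ 2·X^0·Y^3·Z^0.
  monomial -1·x^0·y^1 ↦ -1·X^0·Y^1·Z^2.
  monomial 3·x^0·y^0 ↦ 3·X^0·Y^0·Z^3.
Collecting: F(X, Y, Z) = 3*X**3 - X**2*Y + X*Z**2 + 2*Y**3 - Y*Z**2 + 3*Z**3.


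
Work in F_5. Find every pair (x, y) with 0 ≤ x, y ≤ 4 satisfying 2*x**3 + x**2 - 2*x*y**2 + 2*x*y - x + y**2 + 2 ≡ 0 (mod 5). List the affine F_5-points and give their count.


Affine F_5-points: {(1, 1), (2, 0), (2, 3), (3, 3), (4, 2)}; count = 5.

For each of the 25 pairs (x, y) ∈ F_5², evaluate f(x, y) mod 5. Record the zeros.
  x = 0: [0↦2, 1↦3, 2↦1, 3↦1, 4↦3]  zeros at y ∈ ∅
  x = 1: [0↦4, 1↦0, 2↦4, 3↦1, 4↦1]  zeros at y ∈ {1}
  x = 2: [0↦0, 1↦1, 2↦1, 3↦0, 4↦3]  zeros at y ∈ {0, 3}
  x = 3: [0↦2, 1↦3, 2↦4, 3↦0, 4↦1]  zeros at y ∈ {3}
  x = 4: [0↦2, 1↦3, 2↦0, 3↦3, 4↦2]  zeros at y ∈ {2}
Collecting zeros: affine points = {(1, 1), (2, 0), (2, 3), (3, 3), (4, 2)}.
Total count |C(F_5)_aff| = 5.


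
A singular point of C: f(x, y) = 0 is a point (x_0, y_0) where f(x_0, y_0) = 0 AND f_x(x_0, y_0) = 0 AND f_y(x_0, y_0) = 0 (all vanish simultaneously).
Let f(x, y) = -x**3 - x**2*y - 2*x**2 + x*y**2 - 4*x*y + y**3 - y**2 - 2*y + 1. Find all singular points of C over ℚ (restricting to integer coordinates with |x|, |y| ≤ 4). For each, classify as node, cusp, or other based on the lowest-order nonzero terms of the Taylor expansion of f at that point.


Singular points: {(-1, 1)}; classification: cusp.

Compute partial derivatives:
  f_x = -3*x**2 - 2*x*y - 4*x + y**2 - 4*y.
  f_y = -x**2 + 2*x*y - 4*x + 3*y**2 - 2*y - 2.
Scan x_0 ∈ {−4, ..., 4}. For each x_0, f_y(x_0, y) is a polynomial in y; find its integer roots y ∈ {−4, ..., 4}, then test f_x and f at those candidates.
  x = -4: f_y(-4, y) = 3*y**2 - 10*y - 2; no integer root y with |y| ≤ 4.
  x = -3: f_y(-3, y) = 3*y**2 - 8*y + 1; no integer root y with |y| ≤ 4.
  x = -2: f_y(-2, y) = 3*y**2 - 6*y + 2; no integer root y with |y| ≤ 4.
  x = -1: f_y(-1, y) = 3*y**2 - 4*y + 1; vanishes at y ∈ {1}. (-1, 1): f_x = 0, f = 0 — SINGULAR.
  x = 0: f_y(0, y) = 3*y**2 - 2*y - 2; no integer root y with |y| ≤ 4.
  x = 1: f_y(1, y) = 3*y**2 - 7; no integer root y with |y| ≤ 4.
  x = 2: f_y(2, y) = 3*y**2 + 2*y - 14; no integer root y with |y| ≤ 4.
  x = 3: f_y(3, y) = 3*y**2 + 4*y - 23; no integer root y with |y| ≤ 4.
  x = 4: f_y(4, y) = 3*y**2 + 6*y - 34; no integer root y with |y| ≤ 4.
Only singular point on the grid: (-1, 1).
Classify: substitute x = -1 + u, y = 1 + v and expand: f = -u**3 - u**2*v + u*v**2 + v**3 + v**2.
No constant or linear terms (consistent with a singular point). Quadratic part: v**2. Cubic part: -u**3 - u**2*v + u*v**2 + v**3.
The quadratic part v**2 is a perfect square, so there is a single (double) tangent line v = 0, i.e. y = 1. Restricting the cubic part to that line (v = 0) leaves -u**3 ≠ 0, so f is not divisible by v and the branch is v² ≈ u**3 to lowest order — this is a cusp.
Classification: cusp.


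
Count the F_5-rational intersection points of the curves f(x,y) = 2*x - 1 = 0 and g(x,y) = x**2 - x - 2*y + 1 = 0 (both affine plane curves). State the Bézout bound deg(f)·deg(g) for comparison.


Common zeros: {(3, 1)}; count = 1; Bézout bound = 2.

deg(f) = 1, deg(g) = 2, so Bézout bound = 2.
Scan x ∈ F_5. For each x, list the y ∈ F_5 with f(x, y) ≡ 0 and those with g(x, y) ≡ 0 (mod 5); the common zeros in that column are the intersection.
  x = 0: f ≡ 0 at y ∈ ∅; g ≡ 0 at y ∈ {3}; common: ∅.
  x = 1: f ≡ 0 at y ∈ ∅; g ≡ 0 at y ∈ {3}; common: ∅.
  x = 2: f ≡ 0 at y ∈ ∅; g ≡ 0 at y ∈ {4}; common: ∅.
  x = 3: f ≡ 0 at y ∈ {0, 1, 2, 3, 4}; g ≡ 0 at y ∈ {1}; common: {1}.
  x = 4: f ≡ 0 at y ∈ ∅; g ≡ 0 at y ∈ {4}; common: ∅.
Collecting: common zeros = {(3, 1)}, so the count is 1.
Comparison with the Bézout bound: 1 ≤ 2 = deg(f)·deg(g), as expected for curves with no common component (the affine F_5-count falls short of the bound because intersections may lie at infinity, over extension fields, or carry multiplicity).
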